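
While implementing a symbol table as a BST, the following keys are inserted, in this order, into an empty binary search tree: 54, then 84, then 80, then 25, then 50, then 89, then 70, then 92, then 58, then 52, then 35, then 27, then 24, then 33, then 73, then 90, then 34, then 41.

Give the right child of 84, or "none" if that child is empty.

89

54: root
84: right child of 54 (depth 1)
80: left child of 84 (depth 2)
25: left child of 54 (depth 1)
50: right child of 25 (depth 2)
89: right child of 84 (depth 2)
70: left child of 80 (depth 3)
92: right child of 89 (depth 3)
58: left child of 70 (depth 4)
52: right child of 50 (depth 3)
35: left child of 50 (depth 3)
27: left child of 35 (depth 4)
24: left child of 25 (depth 2)
33: right child of 27 (depth 5)
73: right child of 70 (depth 4)
90: left child of 92 (depth 4)
34: right child of 33 (depth 6)
41: right child of 35 (depth 4)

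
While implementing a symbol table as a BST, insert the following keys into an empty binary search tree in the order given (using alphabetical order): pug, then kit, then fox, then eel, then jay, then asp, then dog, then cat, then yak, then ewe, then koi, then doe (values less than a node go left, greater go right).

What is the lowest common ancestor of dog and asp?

pug: root
kit: left child of pug (depth 1)
fox: left child of kit (depth 2)
eel: left child of fox (depth 3)
jay: right child of fox (depth 3)
asp: left child of eel (depth 4)
dog: right child of asp (depth 5)
cat: left child of dog (depth 6)
yak: right child of pug (depth 1)
ewe: right child of eel (depth 4)
koi: right child of kit (depth 2)
doe: right child of cat (depth 7)

Path to dog: pug → kit → fox → eel → asp → dog
Path to asp: pug → kit → fox → eel → asp
asp lies on both paths and is an ancestor of the other node.

asp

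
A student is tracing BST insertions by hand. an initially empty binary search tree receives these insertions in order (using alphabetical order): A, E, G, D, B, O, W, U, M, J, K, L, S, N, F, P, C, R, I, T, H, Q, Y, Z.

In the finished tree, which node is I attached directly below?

A: root
E: right child of A (depth 1)
G: right child of E (depth 2)
D: left child of E (depth 2)
B: left child of D (depth 3)
O: right child of G (depth 3)
W: right child of O (depth 4)
U: left child of W (depth 5)
M: left child of O (depth 4)
J: left child of M (depth 5)
K: right child of J (depth 6)
L: right child of K (depth 7)
S: left child of U (depth 6)
N: right child of M (depth 5)
F: left child of G (depth 3)
P: left child of S (depth 7)
C: right child of B (depth 4)
R: right child of P (depth 8)
I: left child of J (depth 6)
T: right child of S (depth 7)
H: left child of I (depth 7)
Q: left child of R (depth 9)
Y: right child of W (depth 5)
Z: right child of Y (depth 6)

J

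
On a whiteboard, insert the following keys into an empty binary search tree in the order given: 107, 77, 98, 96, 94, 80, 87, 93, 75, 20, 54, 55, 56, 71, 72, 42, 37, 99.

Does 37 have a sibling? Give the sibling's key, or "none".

Resulting structure (node: left, right):
  107: L=77, R=–
  77: L=75, R=98
  98: L=96, R=99
  96: L=94, R=–
  94: L=80, R=–
  80: L=–, R=87
  87: L=–, R=93
  93: L=–, R=–
  75: L=20, R=–
  20: L=–, R=54
  54: L=42, R=55
  55: L=–, R=56
  56: L=–, R=71
  71: L=–, R=72
  72: L=–, R=–
  42: L=37, R=–
  37: L=–, R=–
  99: L=–, R=–

37's parent is 42, which has only one child.

none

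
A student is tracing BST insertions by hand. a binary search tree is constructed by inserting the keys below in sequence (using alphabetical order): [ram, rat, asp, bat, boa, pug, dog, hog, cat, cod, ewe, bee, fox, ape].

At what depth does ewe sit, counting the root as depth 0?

7

Resulting structure (node: left, right):
  ram: L=asp, R=rat
  rat: L=–, R=–
  asp: L=ape, R=bat
  bat: L=–, R=boa
  boa: L=bee, R=pug
  pug: L=dog, R=–
  dog: L=cat, R=hog
  hog: L=ewe, R=–
  cat: L=–, R=cod
  cod: L=–, R=–
  ewe: L=–, R=fox
  bee: L=–, R=–
  fox: L=–, R=–
  ape: L=–, R=–

Path to ewe: ram → asp → bat → boa → pug → dog → hog → ewe, which is 7 edges.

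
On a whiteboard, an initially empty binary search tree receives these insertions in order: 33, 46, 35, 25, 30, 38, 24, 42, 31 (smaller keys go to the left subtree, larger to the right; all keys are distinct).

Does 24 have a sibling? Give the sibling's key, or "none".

Resulting structure (node: left, right):
  33: L=25, R=46
  46: L=35, R=–
  35: L=–, R=38
  25: L=24, R=30
  30: L=–, R=31
  38: L=–, R=42
  24: L=–, R=–
  42: L=–, R=–
  31: L=–, R=–

24's parent is 25; the other child of 25 is 30.

30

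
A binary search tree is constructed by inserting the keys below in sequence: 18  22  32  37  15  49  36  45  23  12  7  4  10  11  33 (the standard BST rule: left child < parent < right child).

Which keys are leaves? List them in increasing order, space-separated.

4 11 23 33 45

Insert 18: tree is empty, so 18 becomes the root.
Insert 22: 22 > 18 → go right. Place as right child of 18.
Insert 32: 32 > 18 → go right; 32 > 22 → go right. Place as right child of 22.
Insert 37: 37 > 18 → go right; 37 > 22 → go right; 37 > 32 → go right. Place as right child of 32.
Insert 15: 15 < 18 → go left. Place as left child of 18.
Insert 49: 49 > 18 → go right; 49 > 22 → go right; 49 > 32 → go right; 49 > 37 → go right. Place as right child of 37.
Insert 36: 36 > 18 → go right; 36 > 22 → go right; 36 > 32 → go right; 36 < 37 → go left. Place as left child of 37.
Insert 45: 45 > 18 → go right; 45 > 22 → go right; 45 > 32 → go right; 45 > 37 → go right; 45 < 49 → go left. Place as left child of 49.
Insert 23: 23 > 18 → go right; 23 > 22 → go right; 23 < 32 → go left. Place as left child of 32.
Insert 12: 12 < 18 → go left; 12 < 15 → go left. Place as left child of 15.
Insert 7: 7 < 18 → go left; 7 < 15 → go left; 7 < 12 → go left. Place as left child of 12.
Insert 4: 4 < 18 → go left; 4 < 15 → go left; 4 < 12 → go left; 4 < 7 → go left. Place as left child of 7.
Insert 10: 10 < 18 → go left; 10 < 15 → go left; 10 < 12 → go left; 10 > 7 → go right. Place as right child of 7.
Insert 11: 11 < 18 → go left; 11 < 15 → go left; 11 < 12 → go left; 11 > 7 → go right; 11 > 10 → go right. Place as right child of 10.
Insert 33: 33 > 18 → go right; 33 > 22 → go right; 33 > 32 → go right; 33 < 37 → go left; 33 < 36 → go left. Place as left child of 36.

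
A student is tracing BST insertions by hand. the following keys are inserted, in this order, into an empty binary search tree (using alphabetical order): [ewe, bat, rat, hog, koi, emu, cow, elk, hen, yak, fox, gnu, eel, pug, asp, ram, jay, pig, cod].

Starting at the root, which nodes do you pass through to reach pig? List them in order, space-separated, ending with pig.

ewe rat hog koi pug pig

Insert ewe: tree is empty, so ewe becomes the root.
Insert bat: bat < ewe → go left. Place as left child of ewe.
Insert rat: rat > ewe → go right. Place as right child of ewe.
Insert hog: hog > ewe → go right; hog < rat → go left. Place as left child of rat.
Insert koi: koi > ewe → go right; koi < rat → go left; koi > hog → go right. Place as right child of hog.
Insert emu: emu < ewe → go left; emu > bat → go right. Place as right child of bat.
Insert cow: cow < ewe → go left; cow > bat → go right; cow < emu → go left. Place as left child of emu.
Insert elk: elk < ewe → go left; elk > bat → go right; elk < emu → go left; elk > cow → go right. Place as right child of cow.
Insert hen: hen > ewe → go right; hen < rat → go left; hen < hog → go left. Place as left child of hog.
Insert yak: yak > ewe → go right; yak > rat → go right. Place as right child of rat.
Insert fox: fox > ewe → go right; fox < rat → go left; fox < hog → go left; fox < hen → go left. Place as left child of hen.
Insert gnu: gnu > ewe → go right; gnu < rat → go left; gnu < hog → go left; gnu < hen → go left; gnu > fox → go right. Place as right child of fox.
Insert eel: eel < ewe → go left; eel > bat → go right; eel < emu → go left; eel > cow → go right; eel < elk → go left. Place as left child of elk.
Insert pug: pug > ewe → go right; pug < rat → go left; pug > hog → go right; pug > koi → go right. Place as right child of koi.
Insert asp: asp < ewe → go left; asp < bat → go left. Place as left child of bat.
Insert ram: ram > ewe → go right; ram < rat → go left; ram > hog → go right; ram > koi → go right; ram > pug → go right. Place as right child of pug.
Insert jay: jay > ewe → go right; jay < rat → go left; jay > hog → go right; jay < koi → go left. Place as left child of koi.
Insert pig: pig > ewe → go right; pig < rat → go left; pig > hog → go right; pig > koi → go right; pig < pug → go left. Place as left child of pug.
Insert cod: cod < ewe → go left; cod > bat → go right; cod < emu → go left; cod < cow → go left. Place as left child of cow.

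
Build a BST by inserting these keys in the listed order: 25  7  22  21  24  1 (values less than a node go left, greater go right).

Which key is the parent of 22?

7

Insert 25: tree is empty, so 25 becomes the root.
Insert 7: 7 < 25 → go left. Place as left child of 25.
Insert 22: 22 < 25 → go left; 22 > 7 → go right. Place as right child of 7.
Insert 21: 21 < 25 → go left; 21 > 7 → go right; 21 < 22 → go left. Place as left child of 22.
Insert 24: 24 < 25 → go left; 24 > 7 → go right; 24 > 22 → go right. Place as right child of 22.
Insert 1: 1 < 25 → go left; 1 < 7 → go left. Place as left child of 7.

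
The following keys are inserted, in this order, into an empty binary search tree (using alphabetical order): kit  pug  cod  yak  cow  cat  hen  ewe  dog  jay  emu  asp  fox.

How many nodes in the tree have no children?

5

Resulting structure (node: left, right):
  kit: L=cod, R=pug
  pug: L=–, R=yak
  cod: L=cat, R=cow
  yak: L=–, R=–
  cow: L=–, R=hen
  cat: L=asp, R=–
  hen: L=ewe, R=jay
  ewe: L=dog, R=fox
  dog: L=–, R=emu
  jay: L=–, R=–
  emu: L=–, R=–
  asp: L=–, R=–
  fox: L=–, R=–

Leaves: asp, emu, fox, jay, yak — 5 in total.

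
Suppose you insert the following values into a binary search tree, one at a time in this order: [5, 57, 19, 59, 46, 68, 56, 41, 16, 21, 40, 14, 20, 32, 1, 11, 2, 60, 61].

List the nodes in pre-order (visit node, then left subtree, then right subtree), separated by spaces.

5 1 2 57 19 16 14 11 46 41 21 20 40 32 56 59 68 60 61

Resulting structure (node: left, right):
  5: L=1, R=57
  57: L=19, R=59
  19: L=16, R=46
  59: L=–, R=68
  46: L=41, R=56
  68: L=60, R=–
  56: L=–, R=–
  41: L=21, R=–
  16: L=14, R=–
  21: L=20, R=40
  40: L=32, R=–
  14: L=11, R=–
  20: L=–, R=–
  32: L=–, R=–
  1: L=–, R=2
  11: L=–, R=–
  2: L=–, R=–
  60: L=–, R=61
  61: L=–, R=–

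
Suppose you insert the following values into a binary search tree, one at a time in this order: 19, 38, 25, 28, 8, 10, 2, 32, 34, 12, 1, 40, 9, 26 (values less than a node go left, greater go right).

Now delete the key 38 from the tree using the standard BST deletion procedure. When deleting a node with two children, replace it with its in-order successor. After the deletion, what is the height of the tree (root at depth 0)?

19: root
38: right child of 19 (depth 1)
25: left child of 38 (depth 2)
28: right child of 25 (depth 3)
8: left child of 19 (depth 1)
10: right child of 8 (depth 2)
2: left child of 8 (depth 2)
32: right child of 28 (depth 4)
34: right child of 32 (depth 5)
12: right child of 10 (depth 3)
1: left child of 2 (depth 3)
40: right child of 38 (depth 2)
9: left child of 10 (depth 3)
26: left child of 28 (depth 4)

Delete 38 (two children — replace with in-order successor).
After deletion, deepest node is 34 at depth 5.

5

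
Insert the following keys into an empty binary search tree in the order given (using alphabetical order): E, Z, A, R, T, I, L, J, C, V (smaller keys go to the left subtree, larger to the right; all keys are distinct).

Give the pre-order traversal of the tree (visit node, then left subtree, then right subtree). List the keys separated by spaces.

Insert E: tree is empty, so E becomes the root.
Insert Z: Z > E → go right. Place as right child of E.
Insert A: A < E → go left. Place as left child of E.
Insert R: R > E → go right; R < Z → go left. Place as left child of Z.
Insert T: T > E → go right; T < Z → go left; T > R → go right. Place as right child of R.
Insert I: I > E → go right; I < Z → go left; I < R → go left. Place as left child of R.
Insert L: L > E → go right; L < Z → go left; L < R → go left; L > I → go right. Place as right child of I.
Insert J: J > E → go right; J < Z → go left; J < R → go left; J > I → go right; J < L → go left. Place as left child of L.
Insert C: C < E → go left; C > A → go right. Place as right child of A.
Insert V: V > E → go right; V < Z → go left; V > R → go right; V > T → go right. Place as right child of T.

E A C Z R I L J T V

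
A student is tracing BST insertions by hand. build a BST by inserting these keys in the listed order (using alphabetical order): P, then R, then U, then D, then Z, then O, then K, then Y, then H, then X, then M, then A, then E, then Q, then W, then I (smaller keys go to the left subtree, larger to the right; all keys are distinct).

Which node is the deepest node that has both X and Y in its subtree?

P: root
R: right child of P (depth 1)
U: right child of R (depth 2)
D: left child of P (depth 1)
Z: right child of U (depth 3)
O: right child of D (depth 2)
K: left child of O (depth 3)
Y: left child of Z (depth 4)
H: left child of K (depth 4)
X: left child of Y (depth 5)
M: right child of K (depth 4)
A: left child of D (depth 2)
E: left child of H (depth 5)
Q: left child of R (depth 2)
W: left child of X (depth 6)
I: right child of H (depth 5)

Path to X: P → R → U → Z → Y → X
Path to Y: P → R → U → Z → Y
Y lies on both paths and is an ancestor of the other node.

Y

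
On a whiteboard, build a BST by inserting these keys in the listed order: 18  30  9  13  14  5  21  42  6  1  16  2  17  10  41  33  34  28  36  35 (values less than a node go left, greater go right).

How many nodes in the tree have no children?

6

Insert 18: tree is empty, so 18 becomes the root.
Insert 30: 30 > 18 → go right. Place as right child of 18.
Insert 9: 9 < 18 → go left. Place as left child of 18.
Insert 13: 13 < 18 → go left; 13 > 9 → go right. Place as right child of 9.
Insert 14: 14 < 18 → go left; 14 > 9 → go right; 14 > 13 → go right. Place as right child of 13.
Insert 5: 5 < 18 → go left; 5 < 9 → go left. Place as left child of 9.
Insert 21: 21 > 18 → go right; 21 < 30 → go left. Place as left child of 30.
Insert 42: 42 > 18 → go right; 42 > 30 → go right. Place as right child of 30.
Insert 6: 6 < 18 → go left; 6 < 9 → go left; 6 > 5 → go right. Place as right child of 5.
Insert 1: 1 < 18 → go left; 1 < 9 → go left; 1 < 5 → go left. Place as left child of 5.
Insert 16: 16 < 18 → go left; 16 > 9 → go right; 16 > 13 → go right; 16 > 14 → go right. Place as right child of 14.
Insert 2: 2 < 18 → go left; 2 < 9 → go left; 2 < 5 → go left; 2 > 1 → go right. Place as right child of 1.
Insert 17: 17 < 18 → go left; 17 > 9 → go right; 17 > 13 → go right; 17 > 14 → go right; 17 > 16 → go right. Place as right child of 16.
Insert 10: 10 < 18 → go left; 10 > 9 → go right; 10 < 13 → go left. Place as left child of 13.
Insert 41: 41 > 18 → go right; 41 > 30 → go right; 41 < 42 → go left. Place as left child of 42.
Insert 33: 33 > 18 → go right; 33 > 30 → go right; 33 < 42 → go left; 33 < 41 → go left. Place as left child of 41.
Insert 34: 34 > 18 → go right; 34 > 30 → go right; 34 < 42 → go left; 34 < 41 → go left; 34 > 33 → go right. Place as right child of 33.
Insert 28: 28 > 18 → go right; 28 < 30 → go left; 28 > 21 → go right. Place as right child of 21.
Insert 36: 36 > 18 → go right; 36 > 30 → go right; 36 < 42 → go left; 36 < 41 → go left; 36 > 33 → go right; 36 > 34 → go right. Place as right child of 34.
Insert 35: 35 > 18 → go right; 35 > 30 → go right; 35 < 42 → go left; 35 < 41 → go left; 35 > 33 → go right; 35 > 34 → go right; 35 < 36 → go left. Place as left child of 36.

Leaves: 2, 6, 10, 17, 28, 35 — 6 in total.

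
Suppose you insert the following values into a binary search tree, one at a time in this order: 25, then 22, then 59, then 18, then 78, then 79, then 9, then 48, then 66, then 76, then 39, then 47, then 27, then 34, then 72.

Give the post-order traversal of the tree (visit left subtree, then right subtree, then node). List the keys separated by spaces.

Insert 25: tree is empty, so 25 becomes the root.
Insert 22: 22 < 25 → go left. Place as left child of 25.
Insert 59: 59 > 25 → go right. Place as right child of 25.
Insert 18: 18 < 25 → go left; 18 < 22 → go left. Place as left child of 22.
Insert 78: 78 > 25 → go right; 78 > 59 → go right. Place as right child of 59.
Insert 79: 79 > 25 → go right; 79 > 59 → go right; 79 > 78 → go right. Place as right child of 78.
Insert 9: 9 < 25 → go left; 9 < 22 → go left; 9 < 18 → go left. Place as left child of 18.
Insert 48: 48 > 25 → go right; 48 < 59 → go left. Place as left child of 59.
Insert 66: 66 > 25 → go right; 66 > 59 → go right; 66 < 78 → go left. Place as left child of 78.
Insert 76: 76 > 25 → go right; 76 > 59 → go right; 76 < 78 → go left; 76 > 66 → go right. Place as right child of 66.
Insert 39: 39 > 25 → go right; 39 < 59 → go left; 39 < 48 → go left. Place as left child of 48.
Insert 47: 47 > 25 → go right; 47 < 59 → go left; 47 < 48 → go left; 47 > 39 → go right. Place as right child of 39.
Insert 27: 27 > 25 → go right; 27 < 59 → go left; 27 < 48 → go left; 27 < 39 → go left. Place as left child of 39.
Insert 34: 34 > 25 → go right; 34 < 59 → go left; 34 < 48 → go left; 34 < 39 → go left; 34 > 27 → go right. Place as right child of 27.
Insert 72: 72 > 25 → go right; 72 > 59 → go right; 72 < 78 → go left; 72 > 66 → go right; 72 < 76 → go left. Place as left child of 76.

9 18 22 34 27 47 39 48 72 76 66 79 78 59 25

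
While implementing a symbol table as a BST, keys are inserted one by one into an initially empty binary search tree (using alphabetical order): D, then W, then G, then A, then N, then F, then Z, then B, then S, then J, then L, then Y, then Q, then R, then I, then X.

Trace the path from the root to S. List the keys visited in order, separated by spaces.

D W G N S

D: root
W: right child of D (depth 1)
G: left child of W (depth 2)
A: left child of D (depth 1)
N: right child of G (depth 3)
F: left child of G (depth 3)
Z: right child of W (depth 2)
B: right child of A (depth 2)
S: right child of N (depth 4)
J: left child of N (depth 4)
L: right child of J (depth 5)
Y: left child of Z (depth 3)
Q: left child of S (depth 5)
R: right child of Q (depth 6)
I: left child of J (depth 5)
X: left child of Y (depth 4)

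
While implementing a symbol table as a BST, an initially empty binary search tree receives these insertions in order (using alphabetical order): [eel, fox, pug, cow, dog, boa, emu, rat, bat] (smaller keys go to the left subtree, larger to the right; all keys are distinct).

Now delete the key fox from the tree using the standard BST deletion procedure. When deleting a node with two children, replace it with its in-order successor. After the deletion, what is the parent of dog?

eel: root
fox: right child of eel (depth 1)
pug: right child of fox (depth 2)
cow: left child of eel (depth 1)
dog: right child of cow (depth 2)
boa: left child of cow (depth 2)
emu: left child of fox (depth 2)
rat: right child of pug (depth 3)
bat: left child of boa (depth 3)

Delete fox (two children — replace with in-order successor).
After deletion, dog's parent is cow.

cow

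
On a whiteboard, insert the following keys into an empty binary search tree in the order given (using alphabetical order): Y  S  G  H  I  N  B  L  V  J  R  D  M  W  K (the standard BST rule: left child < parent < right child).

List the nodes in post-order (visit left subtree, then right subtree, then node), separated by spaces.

D B K J M L R N I H G W V S Y

Resulting structure (node: left, right):
  Y: L=S, R=–
  S: L=G, R=V
  G: L=B, R=H
  H: L=–, R=I
  I: L=–, R=N
  N: L=L, R=R
  B: L=–, R=D
  L: L=J, R=M
  V: L=–, R=W
  J: L=–, R=K
  R: L=–, R=–
  D: L=–, R=–
  M: L=–, R=–
  W: L=–, R=–
  K: L=–, R=–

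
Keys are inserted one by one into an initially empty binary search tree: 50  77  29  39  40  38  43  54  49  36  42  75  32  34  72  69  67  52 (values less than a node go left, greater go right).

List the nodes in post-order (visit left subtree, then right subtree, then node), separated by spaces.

Resulting structure (node: left, right):
  50: L=29, R=77
  77: L=54, R=–
  29: L=–, R=39
  39: L=38, R=40
  40: L=–, R=43
  38: L=36, R=–
  43: L=42, R=49
  54: L=52, R=75
  49: L=–, R=–
  36: L=32, R=–
  42: L=–, R=–
  75: L=72, R=–
  32: L=–, R=34
  34: L=–, R=–
  72: L=69, R=–
  69: L=67, R=–
  67: L=–, R=–
  52: L=–, R=–

34 32 36 38 42 49 43 40 39 29 52 67 69 72 75 54 77 50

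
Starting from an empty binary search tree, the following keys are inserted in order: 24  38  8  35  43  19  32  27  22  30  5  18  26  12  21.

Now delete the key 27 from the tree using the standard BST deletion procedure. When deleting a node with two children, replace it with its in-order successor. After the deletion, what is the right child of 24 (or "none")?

38

Insert 24: tree is empty, so 24 becomes the root.
Insert 38: 38 > 24 → go right. Place as right child of 24.
Insert 8: 8 < 24 → go left. Place as left child of 24.
Insert 35: 35 > 24 → go right; 35 < 38 → go left. Place as left child of 38.
Insert 43: 43 > 24 → go right; 43 > 38 → go right. Place as right child of 38.
Insert 19: 19 < 24 → go left; 19 > 8 → go right. Place as right child of 8.
Insert 32: 32 > 24 → go right; 32 < 38 → go left; 32 < 35 → go left. Place as left child of 35.
Insert 27: 27 > 24 → go right; 27 < 38 → go left; 27 < 35 → go left; 27 < 32 → go left. Place as left child of 32.
Insert 22: 22 < 24 → go left; 22 > 8 → go right; 22 > 19 → go right. Place as right child of 19.
Insert 30: 30 > 24 → go right; 30 < 38 → go left; 30 < 35 → go left; 30 < 32 → go left; 30 > 27 → go right. Place as right child of 27.
Insert 5: 5 < 24 → go left; 5 < 8 → go left. Place as left child of 8.
Insert 18: 18 < 24 → go left; 18 > 8 → go right; 18 < 19 → go left. Place as left child of 19.
Insert 26: 26 > 24 → go right; 26 < 38 → go left; 26 < 35 → go left; 26 < 32 → go left; 26 < 27 → go left. Place as left child of 27.
Insert 12: 12 < 24 → go left; 12 > 8 → go right; 12 < 19 → go left; 12 < 18 → go left. Place as left child of 18.
Insert 21: 21 < 24 → go left; 21 > 8 → go right; 21 > 19 → go right; 21 < 22 → go left. Place as left child of 22.

Delete 27 (two children — replace with in-order successor).
After deletion, 24's right child: 38.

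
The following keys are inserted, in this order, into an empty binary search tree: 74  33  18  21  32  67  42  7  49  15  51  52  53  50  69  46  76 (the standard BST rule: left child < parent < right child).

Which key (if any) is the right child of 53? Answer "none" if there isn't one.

none

74: root
33: left child of 74 (depth 1)
18: left child of 33 (depth 2)
21: right child of 18 (depth 3)
32: right child of 21 (depth 4)
67: right child of 33 (depth 2)
42: left child of 67 (depth 3)
7: left child of 18 (depth 3)
49: right child of 42 (depth 4)
15: right child of 7 (depth 4)
51: right child of 49 (depth 5)
52: right child of 51 (depth 6)
53: right child of 52 (depth 7)
50: left child of 51 (depth 6)
69: right child of 67 (depth 3)
46: left child of 49 (depth 5)
76: right child of 74 (depth 1)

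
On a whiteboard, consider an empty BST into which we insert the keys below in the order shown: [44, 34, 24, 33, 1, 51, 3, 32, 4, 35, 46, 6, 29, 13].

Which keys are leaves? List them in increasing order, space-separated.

13 29 35 46

Insert 44: tree is empty, so 44 becomes the root.
Insert 34: 34 < 44 → go left. Place as left child of 44.
Insert 24: 24 < 44 → go left; 24 < 34 → go left. Place as left child of 34.
Insert 33: 33 < 44 → go left; 33 < 34 → go left; 33 > 24 → go right. Place as right child of 24.
Insert 1: 1 < 44 → go left; 1 < 34 → go left; 1 < 24 → go left. Place as left child of 24.
Insert 51: 51 > 44 → go right. Place as right child of 44.
Insert 3: 3 < 44 → go left; 3 < 34 → go left; 3 < 24 → go left; 3 > 1 → go right. Place as right child of 1.
Insert 32: 32 < 44 → go left; 32 < 34 → go left; 32 > 24 → go right; 32 < 33 → go left. Place as left child of 33.
Insert 4: 4 < 44 → go left; 4 < 34 → go left; 4 < 24 → go left; 4 > 1 → go right; 4 > 3 → go right. Place as right child of 3.
Insert 35: 35 < 44 → go left; 35 > 34 → go right. Place as right child of 34.
Insert 46: 46 > 44 → go right; 46 < 51 → go left. Place as left child of 51.
Insert 6: 6 < 44 → go left; 6 < 34 → go left; 6 < 24 → go left; 6 > 1 → go right; 6 > 3 → go right; 6 > 4 → go right. Place as right child of 4.
Insert 29: 29 < 44 → go left; 29 < 34 → go left; 29 > 24 → go right; 29 < 33 → go left; 29 < 32 → go left. Place as left child of 32.
Insert 13: 13 < 44 → go left; 13 < 34 → go left; 13 < 24 → go left; 13 > 1 → go right; 13 > 3 → go right; 13 > 4 → go right; 13 > 6 → go right. Place as right child of 6.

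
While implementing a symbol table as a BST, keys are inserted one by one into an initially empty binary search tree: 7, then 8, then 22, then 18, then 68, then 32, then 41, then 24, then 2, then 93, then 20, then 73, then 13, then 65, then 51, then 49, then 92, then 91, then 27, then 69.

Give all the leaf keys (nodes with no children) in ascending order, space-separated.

7: root
8: right child of 7 (depth 1)
22: right child of 8 (depth 2)
18: left child of 22 (depth 3)
68: right child of 22 (depth 3)
32: left child of 68 (depth 4)
41: right child of 32 (depth 5)
24: left child of 32 (depth 5)
2: left child of 7 (depth 1)
93: right child of 68 (depth 4)
20: right child of 18 (depth 4)
73: left child of 93 (depth 5)
13: left child of 18 (depth 4)
65: right child of 41 (depth 6)
51: left child of 65 (depth 7)
49: left child of 51 (depth 8)
92: right child of 73 (depth 6)
91: left child of 92 (depth 7)
27: right child of 24 (depth 6)
69: left child of 73 (depth 6)

2 13 20 27 49 69 91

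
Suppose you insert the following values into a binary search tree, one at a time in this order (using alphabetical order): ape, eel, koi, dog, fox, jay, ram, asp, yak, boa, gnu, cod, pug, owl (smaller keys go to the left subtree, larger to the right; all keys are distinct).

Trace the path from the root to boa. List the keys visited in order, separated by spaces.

ape eel dog asp boa

ape: root
eel: right child of ape (depth 1)
koi: right child of eel (depth 2)
dog: left child of eel (depth 2)
fox: left child of koi (depth 3)
jay: right child of fox (depth 4)
ram: right child of koi (depth 3)
asp: left child of dog (depth 3)
yak: right child of ram (depth 4)
boa: right child of asp (depth 4)
gnu: left child of jay (depth 5)
cod: right child of boa (depth 5)
pug: left child of ram (depth 4)
owl: left child of pug (depth 5)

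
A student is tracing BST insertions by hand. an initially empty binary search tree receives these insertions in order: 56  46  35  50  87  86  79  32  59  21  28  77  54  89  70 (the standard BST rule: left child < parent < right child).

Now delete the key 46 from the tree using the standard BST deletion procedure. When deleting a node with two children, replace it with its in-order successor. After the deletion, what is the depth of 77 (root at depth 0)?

5

Insert 56: tree is empty, so 56 becomes the root.
Insert 46: 46 < 56 → go left. Place as left child of 56.
Insert 35: 35 < 56 → go left; 35 < 46 → go left. Place as left child of 46.
Insert 50: 50 < 56 → go left; 50 > 46 → go right. Place as right child of 46.
Insert 87: 87 > 56 → go right. Place as right child of 56.
Insert 86: 86 > 56 → go right; 86 < 87 → go left. Place as left child of 87.
Insert 79: 79 > 56 → go right; 79 < 87 → go left; 79 < 86 → go left. Place as left child of 86.
Insert 32: 32 < 56 → go left; 32 < 46 → go left; 32 < 35 → go left. Place as left child of 35.
Insert 59: 59 > 56 → go right; 59 < 87 → go left; 59 < 86 → go left; 59 < 79 → go left. Place as left child of 79.
Insert 21: 21 < 56 → go left; 21 < 46 → go left; 21 < 35 → go left; 21 < 32 → go left. Place as left child of 32.
Insert 28: 28 < 56 → go left; 28 < 46 → go left; 28 < 35 → go left; 28 < 32 → go left; 28 > 21 → go right. Place as right child of 21.
Insert 77: 77 > 56 → go right; 77 < 87 → go left; 77 < 86 → go left; 77 < 79 → go left; 77 > 59 → go right. Place as right child of 59.
Insert 54: 54 < 56 → go left; 54 > 46 → go right; 54 > 50 → go right. Place as right child of 50.
Insert 89: 89 > 56 → go right; 89 > 87 → go right. Place as right child of 87.
Insert 70: 70 > 56 → go right; 70 < 87 → go left; 70 < 86 → go left; 70 < 79 → go left; 70 > 59 → go right; 70 < 77 → go left. Place as left child of 77.

Delete 46 (two children — replace with in-order successor).
After deletion, path to 77: 56 → 87 → 86 → 79 → 59 → 77.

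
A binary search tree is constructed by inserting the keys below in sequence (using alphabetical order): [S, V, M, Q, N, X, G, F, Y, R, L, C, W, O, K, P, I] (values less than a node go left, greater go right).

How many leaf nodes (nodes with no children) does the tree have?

6

Resulting structure (node: left, right):
  S: L=M, R=V
  V: L=–, R=X
  M: L=G, R=Q
  Q: L=N, R=R
  N: L=–, R=O
  X: L=W, R=Y
  G: L=F, R=L
  F: L=C, R=–
  Y: L=–, R=–
  R: L=–, R=–
  L: L=K, R=–
  C: L=–, R=–
  W: L=–, R=–
  O: L=–, R=P
  K: L=I, R=–
  P: L=–, R=–
  I: L=–, R=–

Leaves: C, I, P, R, W, Y — 6 in total.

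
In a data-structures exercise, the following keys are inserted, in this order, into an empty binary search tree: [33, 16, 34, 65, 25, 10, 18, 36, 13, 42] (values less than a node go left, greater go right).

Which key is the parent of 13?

10

Insert 33: tree is empty, so 33 becomes the root.
Insert 16: 16 < 33 → go left. Place as left child of 33.
Insert 34: 34 > 33 → go right. Place as right child of 33.
Insert 65: 65 > 33 → go right; 65 > 34 → go right. Place as right child of 34.
Insert 25: 25 < 33 → go left; 25 > 16 → go right. Place as right child of 16.
Insert 10: 10 < 33 → go left; 10 < 16 → go left. Place as left child of 16.
Insert 18: 18 < 33 → go left; 18 > 16 → go right; 18 < 25 → go left. Place as left child of 25.
Insert 36: 36 > 33 → go right; 36 > 34 → go right; 36 < 65 → go left. Place as left child of 65.
Insert 13: 13 < 33 → go left; 13 < 16 → go left; 13 > 10 → go right. Place as right child of 10.
Insert 42: 42 > 33 → go right; 42 > 34 → go right; 42 < 65 → go left; 42 > 36 → go right. Place as right child of 36.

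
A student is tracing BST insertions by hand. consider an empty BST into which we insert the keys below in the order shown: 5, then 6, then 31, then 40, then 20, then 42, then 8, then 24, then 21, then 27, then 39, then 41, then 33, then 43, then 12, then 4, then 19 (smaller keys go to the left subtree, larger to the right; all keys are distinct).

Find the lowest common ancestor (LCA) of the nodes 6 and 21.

6

5: root
6: right child of 5 (depth 1)
31: right child of 6 (depth 2)
40: right child of 31 (depth 3)
20: left child of 31 (depth 3)
42: right child of 40 (depth 4)
8: left child of 20 (depth 4)
24: right child of 20 (depth 4)
21: left child of 24 (depth 5)
27: right child of 24 (depth 5)
39: left child of 40 (depth 4)
41: left child of 42 (depth 5)
33: left child of 39 (depth 5)
43: right child of 42 (depth 5)
12: right child of 8 (depth 5)
4: left child of 5 (depth 1)
19: right child of 12 (depth 6)

Path to 6: 5 → 6
Path to 21: 5 → 6 → 31 → 20 → 24 → 21
6 lies on both paths and is an ancestor of the other node.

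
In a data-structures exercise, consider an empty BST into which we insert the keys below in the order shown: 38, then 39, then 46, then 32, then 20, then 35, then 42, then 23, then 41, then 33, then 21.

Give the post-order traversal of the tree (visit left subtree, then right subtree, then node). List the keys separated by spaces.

38: root
39: right child of 38 (depth 1)
46: right child of 39 (depth 2)
32: left child of 38 (depth 1)
20: left child of 32 (depth 2)
35: right child of 32 (depth 2)
42: left child of 46 (depth 3)
23: right child of 20 (depth 3)
41: left child of 42 (depth 4)
33: left child of 35 (depth 3)
21: left child of 23 (depth 4)

21 23 20 33 35 32 41 42 46 39 38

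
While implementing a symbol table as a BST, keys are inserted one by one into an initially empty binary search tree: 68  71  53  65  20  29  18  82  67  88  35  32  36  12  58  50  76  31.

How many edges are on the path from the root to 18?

Resulting structure (node: left, right):
  68: L=53, R=71
  71: L=–, R=82
  53: L=20, R=65
  65: L=58, R=67
  20: L=18, R=29
  29: L=–, R=35
  18: L=12, R=–
  82: L=76, R=88
  67: L=–, R=–
  88: L=–, R=–
  35: L=32, R=36
  32: L=31, R=–
  36: L=–, R=50
  12: L=–, R=–
  58: L=–, R=–
  50: L=–, R=–
  76: L=–, R=–
  31: L=–, R=–

Path to 18: 68 → 53 → 20 → 18, which is 3 edges.

3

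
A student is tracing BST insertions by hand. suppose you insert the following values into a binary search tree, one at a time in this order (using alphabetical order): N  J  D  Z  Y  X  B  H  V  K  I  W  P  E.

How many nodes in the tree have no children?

Resulting structure (node: left, right):
  N: L=J, R=Z
  J: L=D, R=K
  D: L=B, R=H
  Z: L=Y, R=–
  Y: L=X, R=–
  X: L=V, R=–
  B: L=–, R=–
  H: L=E, R=I
  V: L=P, R=W
  K: L=–, R=–
  I: L=–, R=–
  W: L=–, R=–
  P: L=–, R=–
  E: L=–, R=–

Leaves: B, E, I, K, P, W — 6 in total.

6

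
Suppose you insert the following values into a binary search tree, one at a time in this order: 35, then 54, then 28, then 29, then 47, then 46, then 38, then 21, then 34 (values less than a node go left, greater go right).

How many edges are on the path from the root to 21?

35: root
54: right child of 35 (depth 1)
28: left child of 35 (depth 1)
29: right child of 28 (depth 2)
47: left child of 54 (depth 2)
46: left child of 47 (depth 3)
38: left child of 46 (depth 4)
21: left child of 28 (depth 2)
34: right child of 29 (depth 3)

Path to 21: 35 → 28 → 21, which is 2 edges.

2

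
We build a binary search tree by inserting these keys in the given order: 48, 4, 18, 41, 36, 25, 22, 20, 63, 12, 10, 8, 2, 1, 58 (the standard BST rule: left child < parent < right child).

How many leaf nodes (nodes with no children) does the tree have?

Resulting structure (node: left, right):
  48: L=4, R=63
  4: L=2, R=18
  18: L=12, R=41
  41: L=36, R=–
  36: L=25, R=–
  25: L=22, R=–
  22: L=20, R=–
  20: L=–, R=–
  63: L=58, R=–
  12: L=10, R=–
  10: L=8, R=–
  8: L=–, R=–
  2: L=1, R=–
  1: L=–, R=–
  58: L=–, R=–

Leaves: 1, 8, 20, 58 — 4 in total.

4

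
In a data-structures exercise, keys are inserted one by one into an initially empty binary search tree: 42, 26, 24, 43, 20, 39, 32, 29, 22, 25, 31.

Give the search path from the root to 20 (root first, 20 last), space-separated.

42 26 24 20

Resulting structure (node: left, right):
  42: L=26, R=43
  26: L=24, R=39
  24: L=20, R=25
  43: L=–, R=–
  20: L=–, R=22
  39: L=32, R=–
  32: L=29, R=–
  29: L=–, R=31
  22: L=–, R=–
  25: L=–, R=–
  31: L=–, R=–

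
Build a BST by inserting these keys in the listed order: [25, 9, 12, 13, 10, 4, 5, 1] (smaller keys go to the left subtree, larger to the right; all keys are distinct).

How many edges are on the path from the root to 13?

3

25: root
9: left child of 25 (depth 1)
12: right child of 9 (depth 2)
13: right child of 12 (depth 3)
10: left child of 12 (depth 3)
4: left child of 9 (depth 2)
5: right child of 4 (depth 3)
1: left child of 4 (depth 3)

Path to 13: 25 → 9 → 12 → 13, which is 3 edges.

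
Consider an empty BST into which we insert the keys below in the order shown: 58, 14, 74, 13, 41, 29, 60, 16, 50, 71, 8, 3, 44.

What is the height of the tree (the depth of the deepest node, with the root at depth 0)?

58: root
14: left child of 58 (depth 1)
74: right child of 58 (depth 1)
13: left child of 14 (depth 2)
41: right child of 14 (depth 2)
29: left child of 41 (depth 3)
60: left child of 74 (depth 2)
16: left child of 29 (depth 4)
50: right child of 41 (depth 3)
71: right child of 60 (depth 3)
8: left child of 13 (depth 3)
3: left child of 8 (depth 4)
44: left child of 50 (depth 4)

The deepest node is 16 at depth 4.

4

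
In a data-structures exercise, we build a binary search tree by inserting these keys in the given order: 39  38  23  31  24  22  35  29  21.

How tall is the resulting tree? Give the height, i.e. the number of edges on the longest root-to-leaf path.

39: root
38: left child of 39 (depth 1)
23: left child of 38 (depth 2)
31: right child of 23 (depth 3)
24: left child of 31 (depth 4)
22: left child of 23 (depth 3)
35: right child of 31 (depth 4)
29: right child of 24 (depth 5)
21: left child of 22 (depth 4)

The deepest node is 29 at depth 5.

5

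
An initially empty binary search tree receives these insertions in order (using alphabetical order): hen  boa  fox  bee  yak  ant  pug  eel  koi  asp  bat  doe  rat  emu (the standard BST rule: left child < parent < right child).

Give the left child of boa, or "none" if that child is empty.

bee

Resulting structure (node: left, right):
  hen: L=boa, R=yak
  boa: L=bee, R=fox
  fox: L=eel, R=–
  bee: L=ant, R=–
  yak: L=pug, R=–
  ant: L=–, R=asp
  pug: L=koi, R=rat
  eel: L=doe, R=emu
  koi: L=–, R=–
  asp: L=–, R=bat
  bat: L=–, R=–
  doe: L=–, R=–
  rat: L=–, R=–
  emu: L=–, R=–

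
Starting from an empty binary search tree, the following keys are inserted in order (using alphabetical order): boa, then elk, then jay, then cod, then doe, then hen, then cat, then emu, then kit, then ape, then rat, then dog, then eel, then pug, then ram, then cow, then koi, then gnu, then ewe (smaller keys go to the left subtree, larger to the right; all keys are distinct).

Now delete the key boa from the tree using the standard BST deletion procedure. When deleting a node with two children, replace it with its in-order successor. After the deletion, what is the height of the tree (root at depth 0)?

Resulting structure (node: left, right):
  boa: L=ape, R=elk
  elk: L=cod, R=jay
  jay: L=hen, R=kit
  cod: L=cat, R=doe
  doe: L=cow, R=dog
  hen: L=emu, R=–
  cat: L=–, R=–
  emu: L=–, R=gnu
  kit: L=–, R=rat
  ape: L=–, R=–
  rat: L=pug, R=–
  dog: L=–, R=eel
  eel: L=–, R=–
  pug: L=koi, R=ram
  ram: L=–, R=–
  cow: L=–, R=–
  koi: L=–, R=–
  gnu: L=ewe, R=–
  ewe: L=–, R=–

Delete boa (two children — replace with in-order successor).
After deletion, deepest node is ram at depth 6.

6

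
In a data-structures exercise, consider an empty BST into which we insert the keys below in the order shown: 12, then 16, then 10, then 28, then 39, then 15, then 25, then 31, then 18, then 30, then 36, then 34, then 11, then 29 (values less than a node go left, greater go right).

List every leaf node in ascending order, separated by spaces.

11 15 18 29 34

Insert 12: tree is empty, so 12 becomes the root.
Insert 16: 16 > 12 → go right. Place as right child of 12.
Insert 10: 10 < 12 → go left. Place as left child of 12.
Insert 28: 28 > 12 → go right; 28 > 16 → go right. Place as right child of 16.
Insert 39: 39 > 12 → go right; 39 > 16 → go right; 39 > 28 → go right. Place as right child of 28.
Insert 15: 15 > 12 → go right; 15 < 16 → go left. Place as left child of 16.
Insert 25: 25 > 12 → go right; 25 > 16 → go right; 25 < 28 → go left. Place as left child of 28.
Insert 31: 31 > 12 → go right; 31 > 16 → go right; 31 > 28 → go right; 31 < 39 → go left. Place as left child of 39.
Insert 18: 18 > 12 → go right; 18 > 16 → go right; 18 < 28 → go left; 18 < 25 → go left. Place as left child of 25.
Insert 30: 30 > 12 → go right; 30 > 16 → go right; 30 > 28 → go right; 30 < 39 → go left; 30 < 31 → go left. Place as left child of 31.
Insert 36: 36 > 12 → go right; 36 > 16 → go right; 36 > 28 → go right; 36 < 39 → go left; 36 > 31 → go right. Place as right child of 31.
Insert 34: 34 > 12 → go right; 34 > 16 → go right; 34 > 28 → go right; 34 < 39 → go left; 34 > 31 → go right; 34 < 36 → go left. Place as left child of 36.
Insert 11: 11 < 12 → go left; 11 > 10 → go right. Place as right child of 10.
Insert 29: 29 > 12 → go right; 29 > 16 → go right; 29 > 28 → go right; 29 < 39 → go left; 29 < 31 → go left; 29 < 30 → go left. Place as left child of 30.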